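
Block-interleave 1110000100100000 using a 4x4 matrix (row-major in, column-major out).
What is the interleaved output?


Matrix:
  1110
  0001
  0010
  0000
Read columns: 1000100010100100

1000100010100100


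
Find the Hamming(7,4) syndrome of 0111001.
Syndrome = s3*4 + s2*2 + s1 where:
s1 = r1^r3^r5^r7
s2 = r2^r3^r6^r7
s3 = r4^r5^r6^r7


s1=0, s2=1, s3=0

Syndrome = 2 (error at position 2)


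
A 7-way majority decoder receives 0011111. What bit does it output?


Ones: 5 out of 7
Threshold: 4

1 (5/7 voted 1)


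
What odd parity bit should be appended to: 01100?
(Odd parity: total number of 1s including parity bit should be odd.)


Number of 1s in data: 2
Parity bit: 1

1


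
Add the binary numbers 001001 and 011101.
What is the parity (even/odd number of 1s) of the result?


001001 = 9
011101 = 29
Sum = 38 = 100110
1s count = 3

odd parity (3 ones in 100110)


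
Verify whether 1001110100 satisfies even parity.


Number of 1s: 5

No, parity error (5 ones)


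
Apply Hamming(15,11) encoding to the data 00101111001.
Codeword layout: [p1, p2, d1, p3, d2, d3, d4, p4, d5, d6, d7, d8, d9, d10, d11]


Parity bits: p1=1, p2=0, p3=1, p4=1

100101011111001


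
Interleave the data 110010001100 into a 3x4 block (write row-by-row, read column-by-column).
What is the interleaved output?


Matrix:
  1100
  1000
  1100
Read columns: 111101000000

111101000000


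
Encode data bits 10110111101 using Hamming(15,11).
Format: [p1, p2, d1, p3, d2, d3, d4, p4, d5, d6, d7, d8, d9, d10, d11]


Parity bits: p1=1, p2=0, p3=1, p4=1

101101110111101


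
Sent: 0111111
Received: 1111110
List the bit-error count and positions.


XOR: 1000001

2 error(s) at position(s): 0, 6


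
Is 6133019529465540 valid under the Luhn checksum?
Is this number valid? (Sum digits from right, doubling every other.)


Luhn sum = 69
69 mod 10 = 9

Invalid (Luhn sum mod 10 = 9)


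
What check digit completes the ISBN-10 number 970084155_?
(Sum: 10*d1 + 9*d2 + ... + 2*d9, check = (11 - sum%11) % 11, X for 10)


Weighted sum: 250
250 mod 11 = 8

Check digit: 3


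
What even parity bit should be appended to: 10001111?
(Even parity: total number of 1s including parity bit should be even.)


Number of 1s in data: 5
Parity bit: 1

1


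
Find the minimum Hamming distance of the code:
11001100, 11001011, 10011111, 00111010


Comparing all pairs, minimum distance: 3
Can detect 2 errors, correct 1 errors

3


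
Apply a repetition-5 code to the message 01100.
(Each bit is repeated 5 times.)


Each bit -> 5 copies

0000011111111110000000000


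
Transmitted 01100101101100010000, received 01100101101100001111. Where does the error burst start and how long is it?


XOR: 00000000000000011111

Burst at position 15, length 5


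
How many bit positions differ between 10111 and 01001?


XOR: 11110
Count of 1s: 4

4


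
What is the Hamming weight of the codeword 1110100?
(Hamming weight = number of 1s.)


Counting 1s in 1110100

4


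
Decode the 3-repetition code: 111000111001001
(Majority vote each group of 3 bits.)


Groups: 111, 000, 111, 001, 001
Majority votes: 10100

10100


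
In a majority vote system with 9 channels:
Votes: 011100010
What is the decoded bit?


Ones: 4 out of 9
Threshold: 5

0 (4/9 voted 1)


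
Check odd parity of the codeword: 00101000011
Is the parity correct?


Number of 1s: 4

No, parity error (4 ones)


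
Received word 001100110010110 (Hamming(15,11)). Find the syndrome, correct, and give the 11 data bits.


Syndrome = 0: no error detected

Data: 10010010110 (no errors)


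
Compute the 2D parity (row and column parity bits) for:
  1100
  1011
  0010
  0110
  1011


Row parities: 01101
Column parities: 1000

Row P: 01101, Col P: 1000, Corner: 1


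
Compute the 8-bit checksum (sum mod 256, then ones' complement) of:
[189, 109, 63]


Sum = 361 mod 256 = 105
Complement = 150

150


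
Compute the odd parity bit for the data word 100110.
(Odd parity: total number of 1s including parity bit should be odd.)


Number of 1s in data: 3
Parity bit: 0

0


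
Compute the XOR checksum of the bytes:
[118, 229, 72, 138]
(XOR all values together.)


XOR chain: 118 ^ 229 ^ 72 ^ 138 = 81

81


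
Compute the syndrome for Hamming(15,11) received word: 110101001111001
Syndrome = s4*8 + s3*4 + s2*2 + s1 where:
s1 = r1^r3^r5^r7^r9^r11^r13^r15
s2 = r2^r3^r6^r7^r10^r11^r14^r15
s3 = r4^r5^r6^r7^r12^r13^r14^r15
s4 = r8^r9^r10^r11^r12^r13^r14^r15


s1=0, s2=1, s3=0, s4=1

Syndrome = 10 (error at position 10)


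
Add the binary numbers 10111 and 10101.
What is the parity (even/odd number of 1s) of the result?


10111 = 23
10101 = 21
Sum = 44 = 101100
1s count = 3

odd parity (3 ones in 101100)


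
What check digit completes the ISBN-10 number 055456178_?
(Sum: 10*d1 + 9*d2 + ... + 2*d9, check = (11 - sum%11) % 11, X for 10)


Weighted sum: 214
214 mod 11 = 5

Check digit: 6


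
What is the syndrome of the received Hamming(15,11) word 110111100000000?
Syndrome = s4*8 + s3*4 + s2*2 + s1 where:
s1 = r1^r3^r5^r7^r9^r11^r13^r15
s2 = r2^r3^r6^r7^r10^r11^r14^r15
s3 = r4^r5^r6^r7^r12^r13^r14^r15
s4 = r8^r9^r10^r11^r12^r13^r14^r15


s1=1, s2=1, s3=0, s4=0

Syndrome = 3 (error at position 3)


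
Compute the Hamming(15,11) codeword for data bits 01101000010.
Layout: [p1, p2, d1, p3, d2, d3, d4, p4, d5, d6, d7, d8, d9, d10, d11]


Parity bits: p1=0, p2=0, p3=1, p4=0

000111001000010


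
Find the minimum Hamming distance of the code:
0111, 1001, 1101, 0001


Comparing all pairs, minimum distance: 1
Can detect 0 errors, correct 0 errors

1


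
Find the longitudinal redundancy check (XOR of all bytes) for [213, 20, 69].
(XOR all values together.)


XOR chain: 213 ^ 20 ^ 69 = 132

132


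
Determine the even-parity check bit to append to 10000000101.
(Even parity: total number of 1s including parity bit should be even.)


Number of 1s in data: 3
Parity bit: 1

1


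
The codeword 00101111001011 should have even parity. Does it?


Number of 1s: 8

Yes, parity is correct (8 ones)


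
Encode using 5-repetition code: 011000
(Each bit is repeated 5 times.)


Each bit -> 5 copies

000001111111111000000000000000


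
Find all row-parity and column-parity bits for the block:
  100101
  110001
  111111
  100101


Row parities: 1101
Column parities: 001110

Row P: 1101, Col P: 001110, Corner: 1


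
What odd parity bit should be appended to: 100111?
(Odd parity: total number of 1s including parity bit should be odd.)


Number of 1s in data: 4
Parity bit: 1

1


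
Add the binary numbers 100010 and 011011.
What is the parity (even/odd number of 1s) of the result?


100010 = 34
011011 = 27
Sum = 61 = 111101
1s count = 5

odd parity (5 ones in 111101)


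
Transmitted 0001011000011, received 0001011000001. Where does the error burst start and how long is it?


XOR: 0000000000010

Burst at position 11, length 1


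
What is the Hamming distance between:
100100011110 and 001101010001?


XOR: 101001001111
Count of 1s: 7

7


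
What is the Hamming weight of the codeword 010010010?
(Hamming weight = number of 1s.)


Counting 1s in 010010010

3


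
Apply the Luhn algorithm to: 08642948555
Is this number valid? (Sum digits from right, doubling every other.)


Luhn sum = 54
54 mod 10 = 4

Invalid (Luhn sum mod 10 = 4)


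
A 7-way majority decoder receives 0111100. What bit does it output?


Ones: 4 out of 7
Threshold: 4

1 (4/7 voted 1)


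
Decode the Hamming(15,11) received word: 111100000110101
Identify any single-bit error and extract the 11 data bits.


Syndrome = 7: error at position 7

Data: 10010110101 (corrected bit 7)


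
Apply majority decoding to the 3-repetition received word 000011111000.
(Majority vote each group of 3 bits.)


Groups: 000, 011, 111, 000
Majority votes: 0110

0110


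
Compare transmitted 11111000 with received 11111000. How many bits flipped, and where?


XOR: 00000000

0 errors (received matches sent)


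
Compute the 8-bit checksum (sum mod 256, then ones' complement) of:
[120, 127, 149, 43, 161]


Sum = 600 mod 256 = 88
Complement = 167

167


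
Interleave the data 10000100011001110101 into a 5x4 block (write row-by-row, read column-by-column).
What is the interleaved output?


Matrix:
  1000
  0100
  0110
  0111
  0101
Read columns: 10000011110011000011

10000011110011000011


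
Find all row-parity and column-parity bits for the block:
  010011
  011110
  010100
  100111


Row parities: 1000
Column parities: 111110

Row P: 1000, Col P: 111110, Corner: 1


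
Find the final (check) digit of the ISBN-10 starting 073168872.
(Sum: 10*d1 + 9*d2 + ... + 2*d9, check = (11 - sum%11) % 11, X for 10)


Weighted sum: 227
227 mod 11 = 7

Check digit: 4


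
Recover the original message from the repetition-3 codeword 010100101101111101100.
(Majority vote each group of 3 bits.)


Groups: 010, 100, 101, 101, 111, 101, 100
Majority votes: 0011110

0011110


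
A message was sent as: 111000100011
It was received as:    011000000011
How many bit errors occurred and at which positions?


XOR: 100000100000

2 error(s) at position(s): 0, 6


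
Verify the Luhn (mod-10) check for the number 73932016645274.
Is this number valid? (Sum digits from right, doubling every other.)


Luhn sum = 51
51 mod 10 = 1

Invalid (Luhn sum mod 10 = 1)


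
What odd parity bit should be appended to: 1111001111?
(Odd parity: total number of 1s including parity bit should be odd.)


Number of 1s in data: 8
Parity bit: 1

1


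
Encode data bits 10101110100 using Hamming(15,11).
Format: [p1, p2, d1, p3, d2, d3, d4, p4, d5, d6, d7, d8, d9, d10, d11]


Parity bits: p1=0, p2=0, p3=0, p4=0

001001001110100


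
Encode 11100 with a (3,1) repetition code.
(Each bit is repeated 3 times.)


Each bit -> 3 copies

111111111000000


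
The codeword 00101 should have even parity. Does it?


Number of 1s: 2

Yes, parity is correct (2 ones)


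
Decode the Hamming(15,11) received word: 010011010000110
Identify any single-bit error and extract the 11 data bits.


Syndrome = 10: error at position 10

Data: 01100100110 (corrected bit 10)


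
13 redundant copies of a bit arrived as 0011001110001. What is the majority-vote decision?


Ones: 6 out of 13
Threshold: 7

0 (6/13 voted 1)


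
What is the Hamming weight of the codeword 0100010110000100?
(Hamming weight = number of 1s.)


Counting 1s in 0100010110000100

5


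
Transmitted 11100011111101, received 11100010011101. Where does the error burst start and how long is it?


XOR: 00000001100000

Burst at position 7, length 2


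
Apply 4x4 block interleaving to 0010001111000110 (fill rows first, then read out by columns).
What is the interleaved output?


Matrix:
  0010
  0011
  1100
  0110
Read columns: 0010001111010100

0010001111010100


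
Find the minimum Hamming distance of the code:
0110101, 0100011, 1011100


Comparing all pairs, minimum distance: 3
Can detect 2 errors, correct 1 errors

3


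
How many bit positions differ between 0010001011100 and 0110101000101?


XOR: 0100100011001
Count of 1s: 5

5


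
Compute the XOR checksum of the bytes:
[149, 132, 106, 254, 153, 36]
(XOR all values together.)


XOR chain: 149 ^ 132 ^ 106 ^ 254 ^ 153 ^ 36 = 56

56


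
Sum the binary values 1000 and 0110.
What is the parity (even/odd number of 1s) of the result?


1000 = 8
0110 = 6
Sum = 14 = 1110
1s count = 3

odd parity (3 ones in 1110)


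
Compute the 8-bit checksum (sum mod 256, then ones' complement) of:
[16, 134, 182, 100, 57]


Sum = 489 mod 256 = 233
Complement = 22

22


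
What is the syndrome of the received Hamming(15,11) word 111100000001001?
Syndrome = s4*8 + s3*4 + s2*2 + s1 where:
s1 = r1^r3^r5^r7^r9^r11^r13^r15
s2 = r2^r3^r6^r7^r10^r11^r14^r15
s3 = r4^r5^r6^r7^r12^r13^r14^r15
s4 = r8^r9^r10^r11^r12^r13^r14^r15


s1=1, s2=1, s3=1, s4=0

Syndrome = 7 (error at position 7)


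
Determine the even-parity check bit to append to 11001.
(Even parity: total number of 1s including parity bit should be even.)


Number of 1s in data: 3
Parity bit: 1

1


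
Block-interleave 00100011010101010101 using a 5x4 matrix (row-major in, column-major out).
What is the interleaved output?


Matrix:
  0010
  0011
  0101
  0101
  0101
Read columns: 00000001111100001111

00000001111100001111


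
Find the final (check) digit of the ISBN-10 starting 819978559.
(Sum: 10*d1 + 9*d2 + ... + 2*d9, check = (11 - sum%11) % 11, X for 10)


Weighted sum: 359
359 mod 11 = 7

Check digit: 4


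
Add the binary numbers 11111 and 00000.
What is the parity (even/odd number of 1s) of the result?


11111 = 31
00000 = 0
Sum = 31 = 11111
1s count = 5

odd parity (5 ones in 11111)


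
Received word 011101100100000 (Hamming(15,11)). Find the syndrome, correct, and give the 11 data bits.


Syndrome = 14: error at position 14

Data: 10110100010 (corrected bit 14)


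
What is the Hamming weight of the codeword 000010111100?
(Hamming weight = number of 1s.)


Counting 1s in 000010111100

5


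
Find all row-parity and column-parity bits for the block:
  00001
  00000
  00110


Row parities: 100
Column parities: 00111

Row P: 100, Col P: 00111, Corner: 1


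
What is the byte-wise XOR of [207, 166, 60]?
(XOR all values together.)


XOR chain: 207 ^ 166 ^ 60 = 85

85


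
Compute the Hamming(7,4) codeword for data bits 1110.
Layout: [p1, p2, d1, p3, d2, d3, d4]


Parity bits: p1=0, p2=0, p3=0

0010110


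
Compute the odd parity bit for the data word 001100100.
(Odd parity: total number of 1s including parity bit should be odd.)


Number of 1s in data: 3
Parity bit: 0

0


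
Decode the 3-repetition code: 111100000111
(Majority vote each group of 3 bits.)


Groups: 111, 100, 000, 111
Majority votes: 1001

1001


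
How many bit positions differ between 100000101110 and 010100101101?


XOR: 110100000011
Count of 1s: 5

5


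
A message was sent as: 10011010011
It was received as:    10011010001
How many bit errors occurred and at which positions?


XOR: 00000000010

1 error(s) at position(s): 9


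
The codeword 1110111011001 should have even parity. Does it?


Number of 1s: 9

No, parity error (9 ones)


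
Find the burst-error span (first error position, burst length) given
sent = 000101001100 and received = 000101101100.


XOR: 000000100000

Burst at position 6, length 1


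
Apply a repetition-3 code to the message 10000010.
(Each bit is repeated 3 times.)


Each bit -> 3 copies

111000000000000000111000


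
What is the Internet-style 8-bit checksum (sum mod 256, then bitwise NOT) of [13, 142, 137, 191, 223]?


Sum = 706 mod 256 = 194
Complement = 61

61


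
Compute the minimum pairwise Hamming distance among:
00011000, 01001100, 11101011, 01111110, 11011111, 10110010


Comparing all pairs, minimum distance: 3
Can detect 2 errors, correct 1 errors

3


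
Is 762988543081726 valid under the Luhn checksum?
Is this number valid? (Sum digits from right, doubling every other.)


Luhn sum = 79
79 mod 10 = 9

Invalid (Luhn sum mod 10 = 9)


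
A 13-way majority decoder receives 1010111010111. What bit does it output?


Ones: 9 out of 13
Threshold: 7

1 (9/13 voted 1)


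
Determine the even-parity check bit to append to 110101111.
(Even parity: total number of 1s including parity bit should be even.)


Number of 1s in data: 7
Parity bit: 1

1


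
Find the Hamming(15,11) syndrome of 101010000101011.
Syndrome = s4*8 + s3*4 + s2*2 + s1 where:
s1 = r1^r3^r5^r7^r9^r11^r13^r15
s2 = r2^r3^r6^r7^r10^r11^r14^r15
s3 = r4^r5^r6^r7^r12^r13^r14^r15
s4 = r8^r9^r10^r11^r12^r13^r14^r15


s1=0, s2=0, s3=0, s4=0

Syndrome = 0 (no error)


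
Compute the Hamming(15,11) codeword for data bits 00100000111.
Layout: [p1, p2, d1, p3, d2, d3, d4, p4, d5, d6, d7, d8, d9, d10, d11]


Parity bits: p1=0, p2=1, p3=0, p4=1

010001010000111


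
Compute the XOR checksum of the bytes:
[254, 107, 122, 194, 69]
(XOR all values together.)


XOR chain: 254 ^ 107 ^ 122 ^ 194 ^ 69 = 104

104


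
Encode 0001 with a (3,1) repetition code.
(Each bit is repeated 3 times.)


Each bit -> 3 copies

000000000111


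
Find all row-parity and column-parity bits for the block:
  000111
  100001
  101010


Row parities: 101
Column parities: 001100

Row P: 101, Col P: 001100, Corner: 0


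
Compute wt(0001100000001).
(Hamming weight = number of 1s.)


Counting 1s in 0001100000001

3


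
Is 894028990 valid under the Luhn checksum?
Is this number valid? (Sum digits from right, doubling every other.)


Luhn sum = 48
48 mod 10 = 8

Invalid (Luhn sum mod 10 = 8)


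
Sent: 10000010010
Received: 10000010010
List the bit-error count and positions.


XOR: 00000000000

0 errors (received matches sent)


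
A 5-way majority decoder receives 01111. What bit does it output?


Ones: 4 out of 5
Threshold: 3

1 (4/5 voted 1)


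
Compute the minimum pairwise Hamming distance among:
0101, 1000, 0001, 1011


Comparing all pairs, minimum distance: 1
Can detect 0 errors, correct 0 errors

1


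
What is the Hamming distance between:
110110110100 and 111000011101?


XOR: 001110101001
Count of 1s: 6

6


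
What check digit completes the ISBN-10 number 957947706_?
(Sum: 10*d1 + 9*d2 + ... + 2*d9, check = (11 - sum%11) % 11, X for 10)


Weighted sum: 353
353 mod 11 = 1

Check digit: X


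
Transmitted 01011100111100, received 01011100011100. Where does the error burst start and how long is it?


XOR: 00000000100000

Burst at position 8, length 1


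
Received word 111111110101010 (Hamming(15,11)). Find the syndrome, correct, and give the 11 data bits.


Syndrome = 0: no error detected

Data: 11110101010 (no errors)


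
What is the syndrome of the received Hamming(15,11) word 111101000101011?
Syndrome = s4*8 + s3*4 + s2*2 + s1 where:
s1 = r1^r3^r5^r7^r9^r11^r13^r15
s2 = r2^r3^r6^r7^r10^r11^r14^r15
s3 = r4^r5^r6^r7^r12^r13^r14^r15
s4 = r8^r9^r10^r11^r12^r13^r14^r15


s1=1, s2=0, s3=1, s4=0

Syndrome = 5 (error at position 5)


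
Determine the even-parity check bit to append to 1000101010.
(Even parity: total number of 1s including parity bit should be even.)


Number of 1s in data: 4
Parity bit: 0

0


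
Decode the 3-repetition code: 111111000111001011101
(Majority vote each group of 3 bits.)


Groups: 111, 111, 000, 111, 001, 011, 101
Majority votes: 1101011

1101011


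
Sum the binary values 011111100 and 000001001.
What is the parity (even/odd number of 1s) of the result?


011111100 = 252
000001001 = 9
Sum = 261 = 100000101
1s count = 3

odd parity (3 ones in 100000101)


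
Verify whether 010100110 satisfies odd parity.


Number of 1s: 4

No, parity error (4 ones)


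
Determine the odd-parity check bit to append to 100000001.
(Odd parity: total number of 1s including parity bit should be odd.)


Number of 1s in data: 2
Parity bit: 1

1


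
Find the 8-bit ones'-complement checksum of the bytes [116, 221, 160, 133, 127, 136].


Sum = 893 mod 256 = 125
Complement = 130

130


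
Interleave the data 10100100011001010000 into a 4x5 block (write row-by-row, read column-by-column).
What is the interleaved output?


Matrix:
  10100
  10001
  10010
  10000
Read columns: 11110000100000100100

11110000100000100100


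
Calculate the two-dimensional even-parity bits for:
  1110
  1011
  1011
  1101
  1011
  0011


Row parities: 111110
Column parities: 1011

Row P: 111110, Col P: 1011, Corner: 1


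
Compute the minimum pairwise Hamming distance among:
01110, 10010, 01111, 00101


Comparing all pairs, minimum distance: 1
Can detect 0 errors, correct 0 errors

1


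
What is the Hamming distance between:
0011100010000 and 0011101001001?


XOR: 0000001011001
Count of 1s: 4

4


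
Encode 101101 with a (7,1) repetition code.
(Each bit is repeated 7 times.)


Each bit -> 7 copies

111111100000001111111111111100000001111111


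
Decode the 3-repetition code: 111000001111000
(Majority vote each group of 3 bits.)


Groups: 111, 000, 001, 111, 000
Majority votes: 10010

10010


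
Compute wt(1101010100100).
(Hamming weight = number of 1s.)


Counting 1s in 1101010100100

6


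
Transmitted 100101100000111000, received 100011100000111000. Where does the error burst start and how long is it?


XOR: 000110000000000000

Burst at position 3, length 2


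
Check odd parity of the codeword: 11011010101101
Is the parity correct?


Number of 1s: 9

Yes, parity is correct (9 ones)


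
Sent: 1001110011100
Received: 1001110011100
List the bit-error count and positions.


XOR: 0000000000000

0 errors (received matches sent)


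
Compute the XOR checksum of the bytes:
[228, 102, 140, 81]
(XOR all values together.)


XOR chain: 228 ^ 102 ^ 140 ^ 81 = 95

95


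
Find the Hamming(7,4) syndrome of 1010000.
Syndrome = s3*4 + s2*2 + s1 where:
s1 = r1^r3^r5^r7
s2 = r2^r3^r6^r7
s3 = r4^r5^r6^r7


s1=0, s2=1, s3=0

Syndrome = 2 (error at position 2)


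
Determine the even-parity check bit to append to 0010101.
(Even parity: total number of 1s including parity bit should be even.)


Number of 1s in data: 3
Parity bit: 1

1


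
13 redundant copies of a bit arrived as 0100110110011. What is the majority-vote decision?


Ones: 7 out of 13
Threshold: 7

1 (7/13 voted 1)


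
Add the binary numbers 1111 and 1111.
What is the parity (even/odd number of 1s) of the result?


1111 = 15
1111 = 15
Sum = 30 = 11110
1s count = 4

even parity (4 ones in 11110)


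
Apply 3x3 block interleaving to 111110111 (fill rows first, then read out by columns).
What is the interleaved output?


Matrix:
  111
  110
  111
Read columns: 111111101

111111101


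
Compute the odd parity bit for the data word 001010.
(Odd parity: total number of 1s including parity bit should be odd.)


Number of 1s in data: 2
Parity bit: 1

1


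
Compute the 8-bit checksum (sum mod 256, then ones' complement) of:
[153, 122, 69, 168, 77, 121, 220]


Sum = 930 mod 256 = 162
Complement = 93

93


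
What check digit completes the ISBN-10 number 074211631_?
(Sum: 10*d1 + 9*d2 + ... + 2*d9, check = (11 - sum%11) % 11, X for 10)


Weighted sum: 155
155 mod 11 = 1

Check digit: X


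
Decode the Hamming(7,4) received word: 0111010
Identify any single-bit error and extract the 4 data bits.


Syndrome = 3: error at position 3

Data: 0010 (corrected bit 3)


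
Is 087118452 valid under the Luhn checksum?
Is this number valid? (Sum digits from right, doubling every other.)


Luhn sum = 31
31 mod 10 = 1

Invalid (Luhn sum mod 10 = 1)


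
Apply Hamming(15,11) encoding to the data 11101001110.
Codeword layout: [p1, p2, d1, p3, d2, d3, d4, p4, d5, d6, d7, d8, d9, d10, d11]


Parity bits: p1=0, p2=1, p3=1, p4=0

011111001001110


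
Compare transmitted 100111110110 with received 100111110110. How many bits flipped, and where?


XOR: 000000000000

0 errors (received matches sent)


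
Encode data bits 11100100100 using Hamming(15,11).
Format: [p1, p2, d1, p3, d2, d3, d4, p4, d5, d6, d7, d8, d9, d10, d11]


Parity bits: p1=1, p2=1, p3=1, p4=0

111111000100100


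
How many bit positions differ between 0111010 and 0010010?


XOR: 0101000
Count of 1s: 2

2


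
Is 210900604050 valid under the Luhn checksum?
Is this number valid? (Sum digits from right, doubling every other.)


Luhn sum = 26
26 mod 10 = 6

Invalid (Luhn sum mod 10 = 6)


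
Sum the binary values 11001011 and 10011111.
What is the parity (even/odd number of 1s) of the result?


11001011 = 203
10011111 = 159
Sum = 362 = 101101010
1s count = 5

odd parity (5 ones in 101101010)


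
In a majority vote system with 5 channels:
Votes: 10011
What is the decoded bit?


Ones: 3 out of 5
Threshold: 3

1 (3/5 voted 1)


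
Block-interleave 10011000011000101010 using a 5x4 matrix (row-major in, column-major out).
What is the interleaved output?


Matrix:
  1001
  1000
  0110
  0010
  1010
Read columns: 11001001000011110000

11001001000011110000


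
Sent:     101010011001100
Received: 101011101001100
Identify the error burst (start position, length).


XOR: 000001110000000

Burst at position 5, length 3


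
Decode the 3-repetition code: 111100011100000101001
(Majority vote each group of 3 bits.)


Groups: 111, 100, 011, 100, 000, 101, 001
Majority votes: 1010010

1010010


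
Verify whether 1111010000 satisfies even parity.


Number of 1s: 5

No, parity error (5 ones)


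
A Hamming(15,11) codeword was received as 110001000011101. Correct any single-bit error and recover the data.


Syndrome = 0: no error detected

Data: 00100011101 (no errors)


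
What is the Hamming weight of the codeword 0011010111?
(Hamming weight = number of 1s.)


Counting 1s in 0011010111

6


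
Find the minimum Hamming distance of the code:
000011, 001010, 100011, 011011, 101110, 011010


Comparing all pairs, minimum distance: 1
Can detect 0 errors, correct 0 errors

1


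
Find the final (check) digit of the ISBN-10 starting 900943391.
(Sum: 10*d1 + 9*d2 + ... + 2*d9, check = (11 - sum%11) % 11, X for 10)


Weighted sum: 233
233 mod 11 = 2

Check digit: 9


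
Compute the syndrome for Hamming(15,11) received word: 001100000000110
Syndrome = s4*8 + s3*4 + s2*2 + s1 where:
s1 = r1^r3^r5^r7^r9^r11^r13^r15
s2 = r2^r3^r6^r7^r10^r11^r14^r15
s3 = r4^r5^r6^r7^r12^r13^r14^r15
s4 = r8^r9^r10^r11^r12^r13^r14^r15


s1=0, s2=0, s3=1, s4=0

Syndrome = 4 (error at position 4)


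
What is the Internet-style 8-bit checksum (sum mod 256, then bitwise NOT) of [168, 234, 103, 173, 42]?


Sum = 720 mod 256 = 208
Complement = 47

47


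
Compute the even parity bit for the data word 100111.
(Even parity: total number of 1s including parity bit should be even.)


Number of 1s in data: 4
Parity bit: 0

0


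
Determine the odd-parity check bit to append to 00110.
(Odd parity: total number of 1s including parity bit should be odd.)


Number of 1s in data: 2
Parity bit: 1

1


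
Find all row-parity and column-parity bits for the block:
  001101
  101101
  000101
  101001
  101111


Row parities: 10011
Column parities: 100011

Row P: 10011, Col P: 100011, Corner: 1


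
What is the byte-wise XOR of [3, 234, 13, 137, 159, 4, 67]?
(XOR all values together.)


XOR chain: 3 ^ 234 ^ 13 ^ 137 ^ 159 ^ 4 ^ 67 = 181

181


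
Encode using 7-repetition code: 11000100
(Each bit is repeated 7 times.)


Each bit -> 7 copies

11111111111111000000000000000000000111111100000000000000


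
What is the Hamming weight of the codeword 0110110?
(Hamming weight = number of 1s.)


Counting 1s in 0110110

4


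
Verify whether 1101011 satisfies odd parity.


Number of 1s: 5

Yes, parity is correct (5 ones)


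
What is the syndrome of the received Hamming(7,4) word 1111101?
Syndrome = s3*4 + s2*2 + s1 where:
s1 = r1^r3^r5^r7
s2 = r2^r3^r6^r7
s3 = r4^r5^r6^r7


s1=0, s2=1, s3=1

Syndrome = 6 (error at position 6)


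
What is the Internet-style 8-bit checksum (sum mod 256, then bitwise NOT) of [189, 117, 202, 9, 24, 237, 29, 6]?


Sum = 813 mod 256 = 45
Complement = 210

210


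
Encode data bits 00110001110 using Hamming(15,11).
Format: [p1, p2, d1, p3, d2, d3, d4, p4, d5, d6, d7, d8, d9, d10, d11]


Parity bits: p1=0, p2=1, p3=1, p4=1

010101110001110


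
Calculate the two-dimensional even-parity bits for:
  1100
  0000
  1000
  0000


Row parities: 0010
Column parities: 0100

Row P: 0010, Col P: 0100, Corner: 1


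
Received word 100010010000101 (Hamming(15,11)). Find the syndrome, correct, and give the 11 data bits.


Syndrome = 14: error at position 14

Data: 01000000111 (corrected bit 14)


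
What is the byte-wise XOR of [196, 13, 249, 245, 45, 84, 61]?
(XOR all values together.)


XOR chain: 196 ^ 13 ^ 249 ^ 245 ^ 45 ^ 84 ^ 61 = 129

129


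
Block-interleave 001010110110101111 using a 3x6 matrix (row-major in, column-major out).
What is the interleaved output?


Matrix:
  001010
  110110
  101111
Read columns: 011010101011111001

011010101011111001


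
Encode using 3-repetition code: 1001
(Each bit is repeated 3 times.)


Each bit -> 3 copies

111000000111


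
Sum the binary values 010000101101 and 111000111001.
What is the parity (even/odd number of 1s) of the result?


010000101101 = 1069
111000111001 = 3641
Sum = 4710 = 1001001100110
1s count = 6

even parity (6 ones in 1001001100110)


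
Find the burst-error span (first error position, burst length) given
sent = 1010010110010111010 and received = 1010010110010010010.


XOR: 0000000000000101000

Burst at position 13, length 3


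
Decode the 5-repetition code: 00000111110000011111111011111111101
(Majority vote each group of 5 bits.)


Groups: 00000, 11111, 00000, 11111, 11101, 11111, 11101
Majority votes: 0101111

0101111


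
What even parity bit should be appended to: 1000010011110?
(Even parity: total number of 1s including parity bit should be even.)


Number of 1s in data: 6
Parity bit: 0

0


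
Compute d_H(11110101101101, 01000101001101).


XOR: 10110000100000
Count of 1s: 4

4


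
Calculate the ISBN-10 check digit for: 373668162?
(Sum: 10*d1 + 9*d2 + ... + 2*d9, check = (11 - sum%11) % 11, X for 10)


Weighted sum: 261
261 mod 11 = 8

Check digit: 3


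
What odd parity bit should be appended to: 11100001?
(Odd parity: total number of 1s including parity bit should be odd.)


Number of 1s in data: 4
Parity bit: 1

1


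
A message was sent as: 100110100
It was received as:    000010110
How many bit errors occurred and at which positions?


XOR: 100100010

3 error(s) at position(s): 0, 3, 7


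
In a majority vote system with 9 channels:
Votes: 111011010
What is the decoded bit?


Ones: 6 out of 9
Threshold: 5

1 (6/9 voted 1)


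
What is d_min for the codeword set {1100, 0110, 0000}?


Comparing all pairs, minimum distance: 2
Can detect 1 errors, correct 0 errors

2


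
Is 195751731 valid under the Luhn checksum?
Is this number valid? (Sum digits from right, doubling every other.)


Luhn sum = 41
41 mod 10 = 1

Invalid (Luhn sum mod 10 = 1)


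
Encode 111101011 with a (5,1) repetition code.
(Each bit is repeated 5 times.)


Each bit -> 5 copies

111111111111111111110000011111000001111111111


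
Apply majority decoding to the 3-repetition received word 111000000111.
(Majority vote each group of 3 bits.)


Groups: 111, 000, 000, 111
Majority votes: 1001

1001


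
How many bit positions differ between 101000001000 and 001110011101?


XOR: 100110010101
Count of 1s: 6

6


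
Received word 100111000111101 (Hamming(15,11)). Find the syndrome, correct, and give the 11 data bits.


Syndrome = 9: error at position 9

Data: 01101111101 (corrected bit 9)


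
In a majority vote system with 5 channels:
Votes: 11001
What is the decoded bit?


Ones: 3 out of 5
Threshold: 3

1 (3/5 voted 1)


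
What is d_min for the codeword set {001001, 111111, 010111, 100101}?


Comparing all pairs, minimum distance: 2
Can detect 1 errors, correct 0 errors

2


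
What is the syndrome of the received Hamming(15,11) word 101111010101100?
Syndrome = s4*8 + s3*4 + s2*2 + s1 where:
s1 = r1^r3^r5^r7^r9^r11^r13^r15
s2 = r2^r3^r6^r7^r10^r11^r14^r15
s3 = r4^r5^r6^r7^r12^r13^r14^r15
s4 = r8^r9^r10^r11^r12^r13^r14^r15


s1=0, s2=1, s3=1, s4=0

Syndrome = 6 (error at position 6)


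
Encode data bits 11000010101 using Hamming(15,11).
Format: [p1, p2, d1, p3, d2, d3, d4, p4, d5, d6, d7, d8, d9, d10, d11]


Parity bits: p1=1, p2=1, p3=1, p4=1

111110010010101


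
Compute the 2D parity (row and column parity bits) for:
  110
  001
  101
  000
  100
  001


Row parities: 010011
Column parities: 111

Row P: 010011, Col P: 111, Corner: 1


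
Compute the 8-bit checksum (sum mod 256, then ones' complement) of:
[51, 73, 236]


Sum = 360 mod 256 = 104
Complement = 151

151


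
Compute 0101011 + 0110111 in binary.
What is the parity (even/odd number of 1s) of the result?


0101011 = 43
0110111 = 55
Sum = 98 = 1100010
1s count = 3

odd parity (3 ones in 1100010)


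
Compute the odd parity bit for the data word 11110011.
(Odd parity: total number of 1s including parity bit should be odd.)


Number of 1s in data: 6
Parity bit: 1

1


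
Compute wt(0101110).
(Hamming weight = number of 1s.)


Counting 1s in 0101110

4


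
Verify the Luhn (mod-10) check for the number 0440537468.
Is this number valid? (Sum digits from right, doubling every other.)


Luhn sum = 36
36 mod 10 = 6

Invalid (Luhn sum mod 10 = 6)


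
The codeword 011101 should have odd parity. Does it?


Number of 1s: 4

No, parity error (4 ones)


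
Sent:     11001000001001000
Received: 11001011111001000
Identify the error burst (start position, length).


XOR: 00000011110000000

Burst at position 6, length 4


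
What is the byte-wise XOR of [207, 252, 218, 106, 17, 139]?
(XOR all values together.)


XOR chain: 207 ^ 252 ^ 218 ^ 106 ^ 17 ^ 139 = 25

25


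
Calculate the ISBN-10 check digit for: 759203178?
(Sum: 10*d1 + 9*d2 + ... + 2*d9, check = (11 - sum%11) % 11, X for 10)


Weighted sum: 257
257 mod 11 = 4

Check digit: 7


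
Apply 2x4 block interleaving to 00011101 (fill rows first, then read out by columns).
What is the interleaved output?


Matrix:
  0001
  1101
Read columns: 01010011

01010011


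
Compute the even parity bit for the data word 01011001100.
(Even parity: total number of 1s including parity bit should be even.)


Number of 1s in data: 5
Parity bit: 1

1


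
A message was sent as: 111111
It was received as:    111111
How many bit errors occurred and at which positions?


XOR: 000000

0 errors (received matches sent)


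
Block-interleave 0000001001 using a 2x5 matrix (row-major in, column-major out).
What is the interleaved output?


Matrix:
  00000
  01001
Read columns: 0001000001

0001000001


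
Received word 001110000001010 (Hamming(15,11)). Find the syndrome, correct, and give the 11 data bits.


Syndrome = 0: no error detected

Data: 11000001010 (no errors)


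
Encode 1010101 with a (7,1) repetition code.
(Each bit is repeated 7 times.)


Each bit -> 7 copies

1111111000000011111110000000111111100000001111111


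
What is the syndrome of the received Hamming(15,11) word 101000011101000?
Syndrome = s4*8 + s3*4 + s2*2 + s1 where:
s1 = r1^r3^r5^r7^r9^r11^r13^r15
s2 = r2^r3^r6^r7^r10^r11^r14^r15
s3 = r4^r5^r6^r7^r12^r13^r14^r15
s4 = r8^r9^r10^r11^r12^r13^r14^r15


s1=1, s2=0, s3=1, s4=0

Syndrome = 5 (error at position 5)


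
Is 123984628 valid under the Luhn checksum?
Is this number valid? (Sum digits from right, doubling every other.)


Luhn sum = 51
51 mod 10 = 1

Invalid (Luhn sum mod 10 = 1)


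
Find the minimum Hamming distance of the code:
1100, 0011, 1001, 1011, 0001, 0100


Comparing all pairs, minimum distance: 1
Can detect 0 errors, correct 0 errors

1


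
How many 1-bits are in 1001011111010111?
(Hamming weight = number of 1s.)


Counting 1s in 1001011111010111

11


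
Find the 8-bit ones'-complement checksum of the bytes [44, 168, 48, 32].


Sum = 292 mod 256 = 36
Complement = 219

219


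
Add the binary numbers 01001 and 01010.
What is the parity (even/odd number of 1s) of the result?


01001 = 9
01010 = 10
Sum = 19 = 10011
1s count = 3

odd parity (3 ones in 10011)


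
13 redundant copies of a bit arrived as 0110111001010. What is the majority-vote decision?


Ones: 7 out of 13
Threshold: 7

1 (7/13 voted 1)


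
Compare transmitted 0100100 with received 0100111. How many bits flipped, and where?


XOR: 0000011

2 error(s) at position(s): 5, 6


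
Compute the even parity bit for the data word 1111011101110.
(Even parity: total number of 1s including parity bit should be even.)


Number of 1s in data: 10
Parity bit: 0

0


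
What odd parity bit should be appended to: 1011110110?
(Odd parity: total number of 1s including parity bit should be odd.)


Number of 1s in data: 7
Parity bit: 0

0


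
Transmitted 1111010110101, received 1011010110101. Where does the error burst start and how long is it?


XOR: 0100000000000

Burst at position 1, length 1


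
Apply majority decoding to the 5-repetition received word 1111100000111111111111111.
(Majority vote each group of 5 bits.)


Groups: 11111, 00000, 11111, 11111, 11111
Majority votes: 10111

10111


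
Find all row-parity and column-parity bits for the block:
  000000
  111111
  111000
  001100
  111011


Row parities: 00101
Column parities: 110000

Row P: 00101, Col P: 110000, Corner: 0


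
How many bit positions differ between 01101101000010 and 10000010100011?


XOR: 11101111100001
Count of 1s: 9

9


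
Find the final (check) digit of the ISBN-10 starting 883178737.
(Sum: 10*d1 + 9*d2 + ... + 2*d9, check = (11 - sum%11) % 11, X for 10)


Weighted sum: 316
316 mod 11 = 8

Check digit: 3


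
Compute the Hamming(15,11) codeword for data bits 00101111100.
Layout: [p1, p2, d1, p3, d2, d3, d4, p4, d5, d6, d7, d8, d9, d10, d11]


Parity bits: p1=1, p2=1, p3=1, p4=1

110101011111100


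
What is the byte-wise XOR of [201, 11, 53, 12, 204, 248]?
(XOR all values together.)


XOR chain: 201 ^ 11 ^ 53 ^ 12 ^ 204 ^ 248 = 207

207


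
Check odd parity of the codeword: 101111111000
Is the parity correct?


Number of 1s: 8

No, parity error (8 ones)


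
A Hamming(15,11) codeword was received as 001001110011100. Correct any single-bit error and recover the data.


Syndrome = 0: no error detected

Data: 10110011100 (no errors)


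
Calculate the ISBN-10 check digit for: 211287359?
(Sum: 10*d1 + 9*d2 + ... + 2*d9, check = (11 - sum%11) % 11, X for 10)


Weighted sum: 179
179 mod 11 = 3

Check digit: 8


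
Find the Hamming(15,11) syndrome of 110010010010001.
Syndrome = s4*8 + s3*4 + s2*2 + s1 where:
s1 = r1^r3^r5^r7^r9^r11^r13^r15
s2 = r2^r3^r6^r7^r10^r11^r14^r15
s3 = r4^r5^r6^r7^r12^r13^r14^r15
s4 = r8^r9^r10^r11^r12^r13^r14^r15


s1=0, s2=1, s3=0, s4=1

Syndrome = 10 (error at position 10)


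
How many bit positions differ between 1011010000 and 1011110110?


XOR: 0000100110
Count of 1s: 3

3


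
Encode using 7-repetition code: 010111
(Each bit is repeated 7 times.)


Each bit -> 7 copies

000000011111110000000111111111111111111111


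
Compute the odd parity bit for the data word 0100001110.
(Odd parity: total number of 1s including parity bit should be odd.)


Number of 1s in data: 4
Parity bit: 1

1


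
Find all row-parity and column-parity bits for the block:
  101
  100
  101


Row parities: 010
Column parities: 100

Row P: 010, Col P: 100, Corner: 1


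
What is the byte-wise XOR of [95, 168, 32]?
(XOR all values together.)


XOR chain: 95 ^ 168 ^ 32 = 215

215


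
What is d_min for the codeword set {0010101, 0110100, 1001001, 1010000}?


Comparing all pairs, minimum distance: 2
Can detect 1 errors, correct 0 errors

2


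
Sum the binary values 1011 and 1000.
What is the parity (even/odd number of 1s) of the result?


1011 = 11
1000 = 8
Sum = 19 = 10011
1s count = 3

odd parity (3 ones in 10011)
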